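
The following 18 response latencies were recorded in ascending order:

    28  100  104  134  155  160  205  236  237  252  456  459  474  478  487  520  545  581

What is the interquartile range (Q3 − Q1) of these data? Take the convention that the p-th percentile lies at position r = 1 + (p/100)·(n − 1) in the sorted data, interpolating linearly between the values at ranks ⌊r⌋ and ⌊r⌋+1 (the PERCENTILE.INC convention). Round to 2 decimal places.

320.75

n = 18.
P25: r = 5.25; ranks 5–6 are 155, 160; interpolating gives 156.25.
P75: r = 13.75; ranks 13–14 are 474, 478; interpolating gives 477.
Difference: 477 − 156.25 = 320.75.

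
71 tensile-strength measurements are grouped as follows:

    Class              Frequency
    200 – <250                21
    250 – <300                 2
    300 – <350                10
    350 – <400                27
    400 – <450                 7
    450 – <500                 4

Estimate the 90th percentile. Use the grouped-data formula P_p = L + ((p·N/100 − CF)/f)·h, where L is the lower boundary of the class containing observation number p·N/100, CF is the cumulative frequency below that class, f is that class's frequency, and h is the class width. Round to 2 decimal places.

427.86

N = 71; target position k = 90/100 · 71 = 63.9.
Cumulative frequencies: 21, 23, 33, 60, 67, 71.
Observation 63.9 falls in the class 400 – <450.
L = 400, CF = 60, f = 7, h = 50.
P90 = 400 + ((63.9 − 60)/7)·50 = 400 + 27.8571 = 427.857.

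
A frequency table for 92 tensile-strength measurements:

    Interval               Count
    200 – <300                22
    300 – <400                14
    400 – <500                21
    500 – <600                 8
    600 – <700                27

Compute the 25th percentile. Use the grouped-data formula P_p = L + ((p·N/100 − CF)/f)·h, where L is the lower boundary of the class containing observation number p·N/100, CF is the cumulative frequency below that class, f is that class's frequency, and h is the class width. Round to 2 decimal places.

307.14

N = 92; target position k = 25/100 · 92 = 23.
Cumulative frequencies: 22, 36, 57, 65, 92.
Observation 23 falls in the class 300 – <400.
L = 300, CF = 22, f = 14, h = 100.
P25 = 300 + ((23 − 22)/14)·100 = 300 + 7.14286 = 307.143.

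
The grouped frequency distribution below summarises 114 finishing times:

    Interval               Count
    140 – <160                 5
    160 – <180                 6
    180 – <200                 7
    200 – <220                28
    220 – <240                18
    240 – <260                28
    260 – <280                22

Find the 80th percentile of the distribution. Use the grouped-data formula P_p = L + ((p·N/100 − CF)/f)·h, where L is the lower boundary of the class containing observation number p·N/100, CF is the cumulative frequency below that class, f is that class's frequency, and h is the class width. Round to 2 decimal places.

N = 114; target position k = 80/100 · 114 = 91.2.
Cumulative frequencies: 5, 11, 18, 46, 64, 92, 114.
Observation 91.2 falls in the class 240 – <260.
L = 240, CF = 64, f = 28, h = 20.
P80 = 240 + ((91.2 − 64)/28)·20 = 240 + 19.4286 = 259.429.

259.43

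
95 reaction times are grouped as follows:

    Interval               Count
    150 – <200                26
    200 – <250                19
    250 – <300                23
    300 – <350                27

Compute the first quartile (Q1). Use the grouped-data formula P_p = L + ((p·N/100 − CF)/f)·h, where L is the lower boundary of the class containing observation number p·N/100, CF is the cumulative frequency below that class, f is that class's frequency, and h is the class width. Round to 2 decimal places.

N = 95; target position k = 25/100 · 95 = 23.75.
Cumulative frequencies: 26, 45, 68, 95.
Observation 23.75 falls in the class 150 – <200.
L = 150, CF = 0, f = 26, h = 50.
P25 = 150 + ((23.75 − 0)/26)·50 = 150 + 45.6731 = 195.673.

195.67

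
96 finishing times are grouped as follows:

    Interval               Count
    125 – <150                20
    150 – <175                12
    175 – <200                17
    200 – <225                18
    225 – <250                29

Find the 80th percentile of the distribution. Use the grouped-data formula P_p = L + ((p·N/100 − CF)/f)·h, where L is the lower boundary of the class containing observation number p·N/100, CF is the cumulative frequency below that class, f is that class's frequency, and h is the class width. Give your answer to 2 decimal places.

233.45

N = 96; target position k = 80/100 · 96 = 76.8.
Cumulative frequencies: 20, 32, 49, 67, 96.
Observation 76.8 falls in the class 225 – <250.
L = 225, CF = 67, f = 29, h = 25.
P80 = 225 + ((76.8 − 67)/29)·25 = 225 + 8.44828 = 233.448.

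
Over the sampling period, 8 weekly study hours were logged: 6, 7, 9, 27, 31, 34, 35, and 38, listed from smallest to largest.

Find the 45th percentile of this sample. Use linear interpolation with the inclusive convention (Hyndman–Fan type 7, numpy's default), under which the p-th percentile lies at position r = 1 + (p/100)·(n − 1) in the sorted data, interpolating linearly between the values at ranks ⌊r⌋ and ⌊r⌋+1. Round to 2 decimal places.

27.60

n = 8.
r = 1 + (45/100)·(8 − 1) = 1 + 3.15 = 4.15.
Rank 4 is 27 and rank 5 is 31.
Interpolate: 27 + 0.15·(31 − 27) = 27 + 0.15·4 = 27.6.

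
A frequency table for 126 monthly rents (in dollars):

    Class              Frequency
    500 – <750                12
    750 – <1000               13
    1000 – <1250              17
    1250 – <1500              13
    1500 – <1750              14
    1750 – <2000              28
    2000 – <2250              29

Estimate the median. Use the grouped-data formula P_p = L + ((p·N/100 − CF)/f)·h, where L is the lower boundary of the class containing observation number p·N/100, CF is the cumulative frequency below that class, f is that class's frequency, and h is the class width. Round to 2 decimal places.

N = 126; target position k = 50/100 · 126 = 63.
Cumulative frequencies: 12, 25, 42, 55, 69, 97, 126.
Observation 63 falls in the class 1500 – <1750.
L = 1500, CF = 55, f = 14, h = 250.
P50 = 1500 + ((63 − 55)/14)·250 = 1500 + 142.857 = 1642.86.

1642.86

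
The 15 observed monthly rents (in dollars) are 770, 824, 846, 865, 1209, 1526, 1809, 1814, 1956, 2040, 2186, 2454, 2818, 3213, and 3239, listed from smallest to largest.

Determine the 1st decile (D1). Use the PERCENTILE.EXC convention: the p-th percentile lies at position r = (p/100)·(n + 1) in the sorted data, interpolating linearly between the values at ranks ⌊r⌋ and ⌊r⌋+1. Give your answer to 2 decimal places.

n = 15.
r = (10/100)·(15 + 1) = 1.6.
Rank 1 is 770 and rank 2 is 824.
Interpolate: 770 + 0.6·(824 − 770) = 770 + 0.6·54 = 802.4.

802.40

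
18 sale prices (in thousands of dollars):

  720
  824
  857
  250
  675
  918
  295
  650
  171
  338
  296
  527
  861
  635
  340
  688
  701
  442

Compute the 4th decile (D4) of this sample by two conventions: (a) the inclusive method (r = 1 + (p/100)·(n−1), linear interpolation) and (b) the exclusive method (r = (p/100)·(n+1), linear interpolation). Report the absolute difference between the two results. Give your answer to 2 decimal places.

17.00

Sorted: 171, 250, 295, 296, 338, 340, 442, 527, 635, 650, 675, 688, 701, 720, 824, 857, 861, 918.
n = 18.
(a) r = 7.8; between ranks 7 (442) and 8 (527): 510.
(b) r = 7.6; between ranks 7 (442) and 8 (527): 493.
|510 − 493| = 17.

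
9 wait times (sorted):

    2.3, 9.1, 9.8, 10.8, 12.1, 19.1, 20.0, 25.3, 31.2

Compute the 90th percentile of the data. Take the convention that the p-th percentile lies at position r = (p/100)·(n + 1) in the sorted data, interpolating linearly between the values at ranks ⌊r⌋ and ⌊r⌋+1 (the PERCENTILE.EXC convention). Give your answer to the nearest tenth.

n = 9.
r = (90/100)·(9 + 1) = 9.
r is an integer, so P90 is the value at rank 9: 31.2.

31.2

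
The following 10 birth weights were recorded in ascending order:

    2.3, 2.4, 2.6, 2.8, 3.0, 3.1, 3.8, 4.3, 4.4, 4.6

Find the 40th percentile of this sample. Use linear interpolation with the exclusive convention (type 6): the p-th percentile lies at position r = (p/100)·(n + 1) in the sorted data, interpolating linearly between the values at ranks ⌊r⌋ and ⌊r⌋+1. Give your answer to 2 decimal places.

2.88

n = 10.
r = (40/100)·(10 + 1) = 4.4.
Rank 4 is 2.8 and rank 5 is 3.0.
Interpolate: 2.8 + 0.4·(3.0 − 2.8) = 2.8 + 0.4·0.2 = 2.88.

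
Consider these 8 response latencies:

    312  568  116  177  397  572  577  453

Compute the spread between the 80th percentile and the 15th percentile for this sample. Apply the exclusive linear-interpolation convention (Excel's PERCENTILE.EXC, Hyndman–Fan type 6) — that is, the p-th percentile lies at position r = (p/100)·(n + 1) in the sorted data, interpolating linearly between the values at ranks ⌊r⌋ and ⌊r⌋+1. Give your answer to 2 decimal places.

435.65

Sorted: 116, 177, 312, 397, 453, 568, 572, 577.
n = 8.
P15: r = 1.35; ranks 1–2 are 116, 177; interpolating gives 137.35.
P80: r = 7.2; ranks 7–8 are 572, 577; interpolating gives 573.
Difference: 573 − 137.35 = 435.65.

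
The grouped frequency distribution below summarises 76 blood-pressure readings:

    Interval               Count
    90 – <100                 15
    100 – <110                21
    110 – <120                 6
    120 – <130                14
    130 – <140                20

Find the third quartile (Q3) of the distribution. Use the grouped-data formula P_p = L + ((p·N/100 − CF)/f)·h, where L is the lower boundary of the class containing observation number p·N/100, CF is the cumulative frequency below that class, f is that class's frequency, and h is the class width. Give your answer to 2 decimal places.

130.50

N = 76; target position k = 75/100 · 76 = 57.
Cumulative frequencies: 15, 36, 42, 56, 76.
Observation 57 falls in the class 130 – <140.
L = 130, CF = 56, f = 20, h = 10.
P75 = 130 + ((57 − 56)/20)·10 = 130 + 0.5 = 130.5.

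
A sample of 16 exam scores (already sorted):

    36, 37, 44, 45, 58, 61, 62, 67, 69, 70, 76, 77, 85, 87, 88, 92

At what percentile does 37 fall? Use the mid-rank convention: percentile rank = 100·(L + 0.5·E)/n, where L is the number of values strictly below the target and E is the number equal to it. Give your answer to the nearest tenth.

Count below 37: L = 1; count equal: E = 1; n = 16.
Percentile rank = 100·(1 + 0.5·1)/16 = 100·1.5/16 = 9.375.

9.4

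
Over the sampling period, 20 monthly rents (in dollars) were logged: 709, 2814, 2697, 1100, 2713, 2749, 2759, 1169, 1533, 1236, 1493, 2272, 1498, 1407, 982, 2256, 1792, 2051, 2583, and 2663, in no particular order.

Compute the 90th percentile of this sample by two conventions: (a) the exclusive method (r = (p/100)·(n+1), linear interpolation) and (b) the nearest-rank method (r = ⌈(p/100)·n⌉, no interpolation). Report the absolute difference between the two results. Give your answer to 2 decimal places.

Sorted: 709, 982, 1100, 1169, 1236, 1407, 1493, 1498, 1533, 1792, 2051, 2256, 2272, 2583, 2663, 2697, 2713, 2749, 2759, 2814.
n = 20.
(a) r = 18.9; between ranks 18 (2749) and 19 (2759): 2758.
(b) the nearest-rank method: rank 18 → 2749.
|2758 − 2749| = 9.

9.00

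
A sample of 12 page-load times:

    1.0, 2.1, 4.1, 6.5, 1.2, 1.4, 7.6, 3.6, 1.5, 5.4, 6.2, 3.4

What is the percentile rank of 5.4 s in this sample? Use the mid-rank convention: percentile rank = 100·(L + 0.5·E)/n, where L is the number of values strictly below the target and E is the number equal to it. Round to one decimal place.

Sorted: 1.0, 1.2, 1.4, 1.5, 2.1, 3.4, 3.6, 4.1, 5.4, 6.2, 6.5, 7.6.
Count below 5.4: L = 8; count equal: E = 1; n = 12.
Percentile rank = 100·(8 + 0.5·1)/12 = 100·8.5/12 = 70.83.

70.8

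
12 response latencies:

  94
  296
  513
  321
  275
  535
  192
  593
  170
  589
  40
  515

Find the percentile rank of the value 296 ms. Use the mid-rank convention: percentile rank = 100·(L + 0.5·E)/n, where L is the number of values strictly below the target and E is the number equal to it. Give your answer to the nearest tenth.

Sorted: 40, 94, 170, 192, 275, 296, 321, 513, 515, 535, 589, 593.
Count below 296: L = 5; count equal: E = 1; n = 12.
Percentile rank = 100·(5 + 0.5·1)/12 = 100·5.5/12 = 45.83.

45.8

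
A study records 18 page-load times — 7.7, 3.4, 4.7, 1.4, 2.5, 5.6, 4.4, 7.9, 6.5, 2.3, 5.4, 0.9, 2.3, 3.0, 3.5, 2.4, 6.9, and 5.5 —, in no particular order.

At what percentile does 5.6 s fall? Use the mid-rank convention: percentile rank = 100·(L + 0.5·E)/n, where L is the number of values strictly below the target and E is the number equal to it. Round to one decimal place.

75.0

Sorted: 0.9, 1.4, 2.3, 2.3, 2.4, 2.5, 3.0, 3.4, 3.5, 4.4, 4.7, 5.4, 5.5, 5.6, 6.5, 6.9, 7.7, 7.9.
Count below 5.6: L = 13; count equal: E = 1; n = 18.
Percentile rank = 100·(13 + 0.5·1)/18 = 100·13.5/18 = 75.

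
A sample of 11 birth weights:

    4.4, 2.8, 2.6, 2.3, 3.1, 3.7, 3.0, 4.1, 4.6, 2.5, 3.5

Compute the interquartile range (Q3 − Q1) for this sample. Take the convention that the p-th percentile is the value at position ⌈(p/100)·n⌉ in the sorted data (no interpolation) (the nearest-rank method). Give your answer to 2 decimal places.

Sorted: 2.3, 2.5, 2.6, 2.8, 3.0, 3.1, 3.5, 3.7, 4.1, 4.4, 4.6.
n = 11.
P25: rank ⌈25/100·11⌉ = 3 → 2.6.
P75: rank ⌈75/100·11⌉ = 9 → 4.1.
Difference: 4.1 − 2.6 = 1.5.

1.50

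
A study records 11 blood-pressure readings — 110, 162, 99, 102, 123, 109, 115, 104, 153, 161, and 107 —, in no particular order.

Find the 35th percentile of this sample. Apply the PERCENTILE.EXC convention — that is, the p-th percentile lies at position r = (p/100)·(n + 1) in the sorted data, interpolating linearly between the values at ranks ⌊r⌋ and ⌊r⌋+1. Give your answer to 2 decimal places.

Sorted: 99, 102, 104, 107, 109, 110, 115, 123, 153, 161, 162.
n = 11.
r = (35/100)·(11 + 1) = 4.2.
Rank 4 is 107 and rank 5 is 109.
Interpolate: 107 + 0.2·(109 − 107) = 107 + 0.2·2 = 107.4.

107.40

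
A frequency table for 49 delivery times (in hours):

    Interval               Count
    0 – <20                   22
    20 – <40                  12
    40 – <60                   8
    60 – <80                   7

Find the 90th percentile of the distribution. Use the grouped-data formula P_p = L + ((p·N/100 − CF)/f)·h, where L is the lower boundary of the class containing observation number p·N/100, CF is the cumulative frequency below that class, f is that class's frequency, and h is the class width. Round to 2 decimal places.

N = 49; target position k = 90/100 · 49 = 44.1.
Cumulative frequencies: 22, 34, 42, 49.
Observation 44.1 falls in the class 60 – <80.
L = 60, CF = 42, f = 7, h = 20.
P90 = 60 + ((44.1 − 42)/7)·20 = 60 + 6 = 66.

66.00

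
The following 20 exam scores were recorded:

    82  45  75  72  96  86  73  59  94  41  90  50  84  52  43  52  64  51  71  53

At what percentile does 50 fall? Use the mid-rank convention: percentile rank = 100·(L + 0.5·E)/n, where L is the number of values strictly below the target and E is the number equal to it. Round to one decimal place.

17.5

Sorted: 41, 43, 45, 50, 51, 52, 52, 53, 59, 64, 71, 72, 73, 75, 82, 84, 86, 90, 94, 96.
Count below 50: L = 3; count equal: E = 1; n = 20.
Percentile rank = 100·(3 + 0.5·1)/20 = 100·3.5/20 = 17.5.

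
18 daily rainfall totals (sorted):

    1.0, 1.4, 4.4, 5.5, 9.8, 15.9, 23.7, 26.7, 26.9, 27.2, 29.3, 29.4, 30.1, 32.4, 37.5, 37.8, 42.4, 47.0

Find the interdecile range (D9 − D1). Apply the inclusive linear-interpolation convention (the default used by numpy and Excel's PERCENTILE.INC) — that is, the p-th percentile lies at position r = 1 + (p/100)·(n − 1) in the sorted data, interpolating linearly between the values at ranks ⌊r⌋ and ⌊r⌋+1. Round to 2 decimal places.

n = 18.
P10: r = 2.7; ranks 2–3 are 1.4, 4.4; interpolating gives 3.5.
P90: r = 16.3; ranks 16–17 are 37.8, 42.4; interpolating gives 39.18.
Difference: 39.18 − 3.5 = 35.68.

35.68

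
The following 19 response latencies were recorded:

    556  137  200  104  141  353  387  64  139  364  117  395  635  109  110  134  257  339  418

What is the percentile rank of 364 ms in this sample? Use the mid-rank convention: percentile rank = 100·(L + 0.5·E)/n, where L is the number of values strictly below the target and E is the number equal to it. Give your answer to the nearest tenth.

71.1

Sorted: 64, 104, 109, 110, 117, 134, 137, 139, 141, 200, 257, 339, 353, 364, 387, 395, 418, 556, 635.
Count below 364: L = 13; count equal: E = 1; n = 19.
Percentile rank = 100·(13 + 0.5·1)/19 = 100·13.5/19 = 71.05.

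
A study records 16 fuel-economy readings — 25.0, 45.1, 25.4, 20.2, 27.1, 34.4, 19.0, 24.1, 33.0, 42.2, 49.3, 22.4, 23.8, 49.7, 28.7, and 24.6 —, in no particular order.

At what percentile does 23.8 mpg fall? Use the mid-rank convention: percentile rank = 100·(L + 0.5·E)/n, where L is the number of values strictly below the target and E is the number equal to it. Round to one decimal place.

Sorted: 19.0, 20.2, 22.4, 23.8, 24.1, 24.6, 25.0, 25.4, 27.1, 28.7, 33.0, 34.4, 42.2, 45.1, 49.3, 49.7.
Count below 23.8: L = 3; count equal: E = 1; n = 16.
Percentile rank = 100·(3 + 0.5·1)/16 = 100·3.5/16 = 21.88.

21.9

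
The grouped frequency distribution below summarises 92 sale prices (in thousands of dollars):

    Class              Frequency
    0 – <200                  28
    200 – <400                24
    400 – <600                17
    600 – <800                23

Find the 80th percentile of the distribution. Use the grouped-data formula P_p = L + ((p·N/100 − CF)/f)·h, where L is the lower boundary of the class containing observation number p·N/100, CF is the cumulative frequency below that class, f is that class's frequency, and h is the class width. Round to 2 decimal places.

640.00

N = 92; target position k = 80/100 · 92 = 73.6.
Cumulative frequencies: 28, 52, 69, 92.
Observation 73.6 falls in the class 600 – <800.
L = 600, CF = 69, f = 23, h = 200.
P80 = 600 + ((73.6 − 69)/23)·200 = 600 + 40 = 640.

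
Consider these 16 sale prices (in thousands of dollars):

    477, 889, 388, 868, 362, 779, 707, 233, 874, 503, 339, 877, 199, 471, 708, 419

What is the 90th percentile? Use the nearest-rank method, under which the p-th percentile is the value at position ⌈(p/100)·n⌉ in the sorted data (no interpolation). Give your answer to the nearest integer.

877

Sorted: 199, 233, 339, 362, 388, 419, 471, 477, 503, 707, 708, 779, 868, 874, 877, 889.
n = 16.
Position = ⌈90/100 · 16⌉ = ⌈14.4⌉ = 15.
The value at rank 15 is 877.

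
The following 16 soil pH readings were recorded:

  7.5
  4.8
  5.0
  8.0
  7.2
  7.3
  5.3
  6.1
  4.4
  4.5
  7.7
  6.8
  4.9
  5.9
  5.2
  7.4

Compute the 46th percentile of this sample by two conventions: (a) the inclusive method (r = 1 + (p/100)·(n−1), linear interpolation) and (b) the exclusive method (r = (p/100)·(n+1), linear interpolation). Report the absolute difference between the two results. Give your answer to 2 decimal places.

0.05

Sorted: 4.4, 4.5, 4.8, 4.9, 5.0, 5.2, 5.3, 5.9, 6.1, 6.8, 7.2, 7.3, 7.4, 7.5, 7.7, 8.0.
n = 16.
(a) r = 7.9; between ranks 7 (5.3) and 8 (5.9): 5.84.
(b) r = 7.82; between ranks 7 (5.3) and 8 (5.9): 5.792.
|5.84 − 5.792| = 0.048.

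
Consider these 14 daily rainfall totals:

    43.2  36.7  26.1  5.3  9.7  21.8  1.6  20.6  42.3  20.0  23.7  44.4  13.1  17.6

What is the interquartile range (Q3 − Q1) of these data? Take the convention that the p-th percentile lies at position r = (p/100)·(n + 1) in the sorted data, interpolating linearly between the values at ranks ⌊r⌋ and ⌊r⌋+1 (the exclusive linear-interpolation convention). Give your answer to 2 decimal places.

Sorted: 1.6, 5.3, 9.7, 13.1, 17.6, 20.0, 20.6, 21.8, 23.7, 26.1, 36.7, 42.3, 43.2, 44.4.
n = 14.
P25: r = 3.75; ranks 3–4 are 9.7, 13.1; interpolating gives 12.25.
P75: r = 11.25; ranks 11–12 are 36.7, 42.3; interpolating gives 38.1.
Difference: 38.1 − 12.25 = 25.85.

25.85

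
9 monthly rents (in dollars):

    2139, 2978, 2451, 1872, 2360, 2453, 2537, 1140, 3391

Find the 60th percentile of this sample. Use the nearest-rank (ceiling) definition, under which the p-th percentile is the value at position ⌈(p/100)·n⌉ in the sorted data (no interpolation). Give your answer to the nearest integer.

2453

Sorted: 1140, 1872, 2139, 2360, 2451, 2453, 2537, 2978, 3391.
n = 9.
Position = ⌈60/100 · 9⌉ = ⌈5.4⌉ = 6.
The value at rank 6 is 2453.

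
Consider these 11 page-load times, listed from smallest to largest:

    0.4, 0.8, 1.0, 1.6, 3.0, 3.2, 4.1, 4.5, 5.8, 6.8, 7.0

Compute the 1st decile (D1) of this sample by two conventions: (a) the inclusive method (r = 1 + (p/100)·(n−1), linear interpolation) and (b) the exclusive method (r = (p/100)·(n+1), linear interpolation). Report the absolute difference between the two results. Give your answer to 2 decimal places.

0.32

n = 11.
(a) r = 2 → value at rank 2 = 0.8.
(b) r = 1.2; between ranks 1 (0.4) and 2 (0.8): 0.48.
|0.8 − 0.48| = 0.32.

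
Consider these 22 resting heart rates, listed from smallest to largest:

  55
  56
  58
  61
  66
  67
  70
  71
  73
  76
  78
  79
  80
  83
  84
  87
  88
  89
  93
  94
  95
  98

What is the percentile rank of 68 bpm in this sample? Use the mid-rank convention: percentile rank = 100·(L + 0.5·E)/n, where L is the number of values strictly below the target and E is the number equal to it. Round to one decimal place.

Count below 68: L = 6; count equal: E = 0; n = 22.
Percentile rank = 100·(6 + 0.5·0)/22 = 100·6/22 = 27.27.

27.3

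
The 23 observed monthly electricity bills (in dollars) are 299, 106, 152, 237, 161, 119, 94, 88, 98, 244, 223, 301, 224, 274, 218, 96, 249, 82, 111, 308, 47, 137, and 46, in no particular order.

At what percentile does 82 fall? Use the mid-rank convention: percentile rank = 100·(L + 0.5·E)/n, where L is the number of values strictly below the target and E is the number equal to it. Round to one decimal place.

Sorted: 46, 47, 82, 88, 94, 96, 98, 106, 111, 119, 137, 152, 161, 218, 223, 224, 237, 244, 249, 274, 299, 301, 308.
Count below 82: L = 2; count equal: E = 1; n = 23.
Percentile rank = 100·(2 + 0.5·1)/23 = 100·2.5/23 = 10.87.

10.9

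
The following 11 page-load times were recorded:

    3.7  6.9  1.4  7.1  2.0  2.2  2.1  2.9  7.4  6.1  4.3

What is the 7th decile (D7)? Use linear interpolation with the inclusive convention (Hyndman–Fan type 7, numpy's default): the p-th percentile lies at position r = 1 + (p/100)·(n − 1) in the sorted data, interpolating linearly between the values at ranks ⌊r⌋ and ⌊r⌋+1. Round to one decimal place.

Sorted: 1.4, 2.0, 2.1, 2.2, 2.9, 3.7, 4.3, 6.1, 6.9, 7.1, 7.4.
n = 11.
r = 1 + (70/100)·(11 − 1) = 1 + 7 = 8.
r is an integer, so P70 is the value at rank 8: 6.1.

6.1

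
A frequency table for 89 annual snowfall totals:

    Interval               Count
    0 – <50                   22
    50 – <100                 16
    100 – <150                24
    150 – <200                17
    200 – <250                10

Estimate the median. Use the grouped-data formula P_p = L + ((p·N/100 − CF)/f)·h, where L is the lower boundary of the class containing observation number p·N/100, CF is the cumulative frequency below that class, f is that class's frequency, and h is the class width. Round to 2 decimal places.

N = 89; target position k = 50/100 · 89 = 44.5.
Cumulative frequencies: 22, 38, 62, 79, 89.
Observation 44.5 falls in the class 100 – <150.
L = 100, CF = 38, f = 24, h = 50.
P50 = 100 + ((44.5 − 38)/24)·50 = 100 + 13.5417 = 113.542.

113.54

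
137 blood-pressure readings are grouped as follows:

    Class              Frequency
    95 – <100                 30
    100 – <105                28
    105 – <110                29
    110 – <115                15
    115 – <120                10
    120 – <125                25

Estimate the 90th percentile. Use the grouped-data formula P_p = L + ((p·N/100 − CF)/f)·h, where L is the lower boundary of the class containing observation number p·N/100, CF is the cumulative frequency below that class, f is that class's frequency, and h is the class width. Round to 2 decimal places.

N = 137; target position k = 90/100 · 137 = 123.3.
Cumulative frequencies: 30, 58, 87, 102, 112, 137.
Observation 123.3 falls in the class 120 – <125.
L = 120, CF = 112, f = 25, h = 5.
P90 = 120 + ((123.3 − 112)/25)·5 = 120 + 2.26 = 122.26.

122.26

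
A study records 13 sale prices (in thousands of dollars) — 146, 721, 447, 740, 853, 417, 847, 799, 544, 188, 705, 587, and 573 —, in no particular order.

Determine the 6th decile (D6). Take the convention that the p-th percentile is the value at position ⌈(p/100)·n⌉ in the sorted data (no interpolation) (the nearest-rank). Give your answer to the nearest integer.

705

Sorted: 146, 188, 417, 447, 544, 573, 587, 705, 721, 740, 799, 847, 853.
n = 13.
Position = ⌈60/100 · 13⌉ = ⌈7.8⌉ = 8.
The value at rank 8 is 705.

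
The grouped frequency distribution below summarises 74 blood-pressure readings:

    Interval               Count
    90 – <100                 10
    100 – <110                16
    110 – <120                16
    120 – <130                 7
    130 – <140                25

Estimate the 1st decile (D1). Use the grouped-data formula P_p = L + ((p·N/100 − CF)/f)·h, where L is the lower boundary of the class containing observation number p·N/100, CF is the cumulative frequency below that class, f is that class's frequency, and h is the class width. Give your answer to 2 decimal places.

97.40

N = 74; target position k = 10/100 · 74 = 7.4.
Cumulative frequencies: 10, 26, 42, 49, 74.
Observation 7.4 falls in the class 90 – <100.
L = 90, CF = 0, f = 10, h = 10.
P10 = 90 + ((7.4 − 0)/10)·10 = 90 + 7.4 = 97.4.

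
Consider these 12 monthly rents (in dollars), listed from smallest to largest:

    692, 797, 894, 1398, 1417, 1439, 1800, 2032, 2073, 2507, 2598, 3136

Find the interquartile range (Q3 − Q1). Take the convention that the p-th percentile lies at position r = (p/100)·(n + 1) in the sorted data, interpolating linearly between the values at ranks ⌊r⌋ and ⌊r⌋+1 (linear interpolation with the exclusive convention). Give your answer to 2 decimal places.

1378.50

n = 12.
P25: r = 3.25; ranks 3–4 are 894, 1398; interpolating gives 1020.
P75: r = 9.75; ranks 9–10 are 2073, 2507; interpolating gives 2398.5.
Difference: 2398.5 − 1020 = 1378.5.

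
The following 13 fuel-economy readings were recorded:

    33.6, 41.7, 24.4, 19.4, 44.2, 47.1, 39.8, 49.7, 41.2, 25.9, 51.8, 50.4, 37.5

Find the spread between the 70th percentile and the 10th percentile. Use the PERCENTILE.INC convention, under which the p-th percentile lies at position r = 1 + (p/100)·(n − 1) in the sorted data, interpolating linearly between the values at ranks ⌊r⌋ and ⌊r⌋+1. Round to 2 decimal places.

20.66

Sorted: 19.4, 24.4, 25.9, 33.6, 37.5, 39.8, 41.2, 41.7, 44.2, 47.1, 49.7, 50.4, 51.8.
n = 13.
P10: r = 2.2; ranks 2–3 are 24.4, 25.9; interpolating gives 24.7.
P70: r = 9.4; ranks 9–10 are 44.2, 47.1; interpolating gives 45.36.
Difference: 45.36 − 24.7 = 20.66.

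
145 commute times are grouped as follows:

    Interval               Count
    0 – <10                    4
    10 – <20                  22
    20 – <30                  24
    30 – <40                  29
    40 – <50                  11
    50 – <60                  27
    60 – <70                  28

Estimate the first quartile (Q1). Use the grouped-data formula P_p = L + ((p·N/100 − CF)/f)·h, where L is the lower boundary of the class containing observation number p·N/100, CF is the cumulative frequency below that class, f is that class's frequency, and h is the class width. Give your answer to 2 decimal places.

N = 145; target position k = 25/100 · 145 = 36.25.
Cumulative frequencies: 4, 26, 50, 79, 90, 117, 145.
Observation 36.25 falls in the class 20 – <30.
L = 20, CF = 26, f = 24, h = 10.
P25 = 20 + ((36.25 − 26)/24)·10 = 20 + 4.27083 = 24.2708.

24.27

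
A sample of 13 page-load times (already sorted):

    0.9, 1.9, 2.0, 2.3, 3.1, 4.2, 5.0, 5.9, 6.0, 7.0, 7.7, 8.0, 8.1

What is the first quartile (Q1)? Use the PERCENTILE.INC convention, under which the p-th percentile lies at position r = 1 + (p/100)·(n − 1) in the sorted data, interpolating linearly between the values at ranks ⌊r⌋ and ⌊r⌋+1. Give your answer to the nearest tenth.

n = 13.
r = 1 + (25/100)·(13 − 1) = 1 + 3 = 4.
r is an integer, so P25 is the value at rank 4: 2.3.

2.3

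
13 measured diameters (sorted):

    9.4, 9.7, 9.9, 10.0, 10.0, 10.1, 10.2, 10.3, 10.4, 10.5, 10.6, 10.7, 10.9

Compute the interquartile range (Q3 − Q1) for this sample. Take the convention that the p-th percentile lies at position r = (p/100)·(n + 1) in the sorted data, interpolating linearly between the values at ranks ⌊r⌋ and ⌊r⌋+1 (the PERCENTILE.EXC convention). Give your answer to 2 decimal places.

0.60

n = 13.
P25: r = 3.5; ranks 3–4 are 9.9, 10.0; interpolating gives 9.95.
P75: r = 10.5; ranks 10–11 are 10.5, 10.6; interpolating gives 10.55.
Difference: 10.55 − 9.95 = 0.6.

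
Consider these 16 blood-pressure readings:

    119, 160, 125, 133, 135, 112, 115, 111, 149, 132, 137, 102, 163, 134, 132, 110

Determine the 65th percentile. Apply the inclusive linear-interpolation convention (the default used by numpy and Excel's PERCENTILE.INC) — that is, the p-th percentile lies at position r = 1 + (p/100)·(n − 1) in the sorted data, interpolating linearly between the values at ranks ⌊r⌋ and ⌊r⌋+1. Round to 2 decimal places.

Sorted: 102, 110, 111, 112, 115, 119, 125, 132, 132, 133, 134, 135, 137, 149, 160, 163.
n = 16.
r = 1 + (65/100)·(16 − 1) = 1 + 9.75 = 10.75.
Rank 10 is 133 and rank 11 is 134.
Interpolate: 133 + 0.75·(134 − 133) = 133 + 0.75·1 = 133.75.

133.75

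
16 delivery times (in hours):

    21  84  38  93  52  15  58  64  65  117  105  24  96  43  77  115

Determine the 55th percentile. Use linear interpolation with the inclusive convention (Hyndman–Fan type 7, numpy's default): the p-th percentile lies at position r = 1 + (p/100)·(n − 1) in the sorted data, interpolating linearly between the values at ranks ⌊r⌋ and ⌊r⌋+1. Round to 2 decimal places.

68.00

Sorted: 15, 21, 24, 38, 43, 52, 58, 64, 65, 77, 84, 93, 96, 105, 115, 117.
n = 16.
r = 1 + (55/100)·(16 − 1) = 1 + 8.25 = 9.25.
Rank 9 is 65 and rank 10 is 77.
Interpolate: 65 + 0.25·(77 − 65) = 65 + 0.25·12 = 68.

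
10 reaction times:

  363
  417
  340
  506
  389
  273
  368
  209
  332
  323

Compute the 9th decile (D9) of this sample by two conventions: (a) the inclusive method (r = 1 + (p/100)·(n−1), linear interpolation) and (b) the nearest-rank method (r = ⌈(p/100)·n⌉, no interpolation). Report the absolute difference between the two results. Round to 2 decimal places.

Sorted: 209, 273, 323, 332, 340, 363, 368, 389, 417, 506.
n = 10.
(a) r = 9.1; between ranks 9 (417) and 10 (506): 425.9.
(b) the nearest-rank method: rank 9 → 417.
|425.9 − 417| = 8.9.

8.90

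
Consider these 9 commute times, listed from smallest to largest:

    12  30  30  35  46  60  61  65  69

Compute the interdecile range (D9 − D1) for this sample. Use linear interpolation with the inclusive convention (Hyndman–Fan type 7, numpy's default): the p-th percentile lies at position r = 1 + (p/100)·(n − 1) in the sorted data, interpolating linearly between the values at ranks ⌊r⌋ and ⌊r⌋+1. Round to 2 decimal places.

n = 9.
P10: r = 1.8; ranks 1–2 are 12, 30; interpolating gives 26.4.
P90: r = 8.2; ranks 8–9 are 65, 69; interpolating gives 65.8.
Difference: 65.8 − 26.4 = 39.4.

39.40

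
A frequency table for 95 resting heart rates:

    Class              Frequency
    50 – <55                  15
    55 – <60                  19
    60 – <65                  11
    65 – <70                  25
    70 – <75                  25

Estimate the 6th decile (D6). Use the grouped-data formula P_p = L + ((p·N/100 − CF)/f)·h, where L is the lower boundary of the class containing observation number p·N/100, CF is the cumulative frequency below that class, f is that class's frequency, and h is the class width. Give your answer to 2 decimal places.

67.40

N = 95; target position k = 60/100 · 95 = 57.
Cumulative frequencies: 15, 34, 45, 70, 95.
Observation 57 falls in the class 65 – <70.
L = 65, CF = 45, f = 25, h = 5.
P60 = 65 + ((57 − 45)/25)·5 = 65 + 2.4 = 67.4.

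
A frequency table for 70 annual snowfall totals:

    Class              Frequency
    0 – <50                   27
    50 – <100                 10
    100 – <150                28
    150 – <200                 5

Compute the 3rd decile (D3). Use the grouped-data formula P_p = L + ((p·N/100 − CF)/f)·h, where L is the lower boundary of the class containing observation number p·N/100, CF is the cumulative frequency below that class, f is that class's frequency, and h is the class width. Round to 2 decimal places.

N = 70; target position k = 30/100 · 70 = 21.
Cumulative frequencies: 27, 37, 65, 70.
Observation 21 falls in the class 0 – <50.
L = 0, CF = 0, f = 27, h = 50.
P30 = 0 + ((21 − 0)/27)·50 = 0 + 38.8889 = 38.8889.

38.89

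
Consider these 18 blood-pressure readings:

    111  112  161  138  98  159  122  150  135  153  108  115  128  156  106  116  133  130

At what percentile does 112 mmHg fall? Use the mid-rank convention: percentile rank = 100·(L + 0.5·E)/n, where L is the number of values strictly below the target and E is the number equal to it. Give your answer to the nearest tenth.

25.0

Sorted: 98, 106, 108, 111, 112, 115, 116, 122, 128, 130, 133, 135, 138, 150, 153, 156, 159, 161.
Count below 112: L = 4; count equal: E = 1; n = 18.
Percentile rank = 100·(4 + 0.5·1)/18 = 100·4.5/18 = 25.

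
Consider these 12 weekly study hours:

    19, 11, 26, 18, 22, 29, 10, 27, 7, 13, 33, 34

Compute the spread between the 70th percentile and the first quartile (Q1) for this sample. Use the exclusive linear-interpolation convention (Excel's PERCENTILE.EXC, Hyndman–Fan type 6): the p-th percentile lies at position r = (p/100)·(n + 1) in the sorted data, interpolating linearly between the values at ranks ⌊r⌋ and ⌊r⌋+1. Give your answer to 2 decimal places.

15.70

Sorted: 7, 10, 11, 13, 18, 19, 22, 26, 27, 29, 33, 34.
n = 12.
P25: r = 3.25; ranks 3–4 are 11, 13; interpolating gives 11.5.
P70: r = 9.1; ranks 9–10 are 27, 29; interpolating gives 27.2.
Difference: 27.2 − 11.5 = 15.7.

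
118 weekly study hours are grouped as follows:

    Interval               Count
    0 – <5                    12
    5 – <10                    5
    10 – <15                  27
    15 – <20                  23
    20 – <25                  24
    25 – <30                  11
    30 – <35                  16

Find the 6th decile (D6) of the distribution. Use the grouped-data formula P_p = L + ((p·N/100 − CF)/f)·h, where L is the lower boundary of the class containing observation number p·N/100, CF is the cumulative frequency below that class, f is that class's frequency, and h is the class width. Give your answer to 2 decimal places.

20.79

N = 118; target position k = 60/100 · 118 = 70.8.
Cumulative frequencies: 12, 17, 44, 67, 91, 102, 118.
Observation 70.8 falls in the class 20 – <25.
L = 20, CF = 67, f = 24, h = 5.
P60 = 20 + ((70.8 − 67)/24)·5 = 20 + 0.791667 = 20.7917.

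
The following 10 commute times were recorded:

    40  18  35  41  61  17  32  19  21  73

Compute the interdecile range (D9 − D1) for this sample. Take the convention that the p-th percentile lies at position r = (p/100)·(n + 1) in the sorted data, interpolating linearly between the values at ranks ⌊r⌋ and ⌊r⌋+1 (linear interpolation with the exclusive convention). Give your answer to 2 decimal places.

54.70

Sorted: 17, 18, 19, 21, 32, 35, 40, 41, 61, 73.
n = 10.
P10: r = 1.1; ranks 1–2 are 17, 18; interpolating gives 17.1.
P90: r = 9.9; ranks 9–10 are 61, 73; interpolating gives 71.8.
Difference: 71.8 − 17.1 = 54.7.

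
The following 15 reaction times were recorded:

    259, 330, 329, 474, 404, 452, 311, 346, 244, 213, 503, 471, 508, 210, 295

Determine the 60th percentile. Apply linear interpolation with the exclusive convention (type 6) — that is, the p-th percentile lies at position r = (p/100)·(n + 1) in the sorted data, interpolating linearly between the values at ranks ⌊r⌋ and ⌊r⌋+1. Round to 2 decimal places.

Sorted: 210, 213, 244, 259, 295, 311, 329, 330, 346, 404, 452, 471, 474, 503, 508.
n = 15.
r = (60/100)·(15 + 1) = 9.6.
Rank 9 is 346 and rank 10 is 404.
Interpolate: 346 + 0.6·(404 − 346) = 346 + 0.6·58 = 380.8.

380.80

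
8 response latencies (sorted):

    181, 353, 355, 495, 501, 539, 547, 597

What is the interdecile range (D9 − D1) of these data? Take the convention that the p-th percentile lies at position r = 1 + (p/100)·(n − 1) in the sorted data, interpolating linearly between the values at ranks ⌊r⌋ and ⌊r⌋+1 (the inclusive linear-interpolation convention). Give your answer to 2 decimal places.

260.60

n = 8.
P10: r = 1.7; ranks 1–2 are 181, 353; interpolating gives 301.4.
P90: r = 7.3; ranks 7–8 are 547, 597; interpolating gives 562.
Difference: 562 − 301.4 = 260.6.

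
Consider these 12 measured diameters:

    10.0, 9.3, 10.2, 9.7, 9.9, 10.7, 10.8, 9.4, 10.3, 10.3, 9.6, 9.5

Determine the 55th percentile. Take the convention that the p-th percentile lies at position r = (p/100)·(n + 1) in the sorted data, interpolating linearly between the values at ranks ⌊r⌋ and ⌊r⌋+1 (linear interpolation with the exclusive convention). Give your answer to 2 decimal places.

10.03

Sorted: 9.3, 9.4, 9.5, 9.6, 9.7, 9.9, 10.0, 10.2, 10.3, 10.3, 10.7, 10.8.
n = 12.
r = (55/100)·(12 + 1) = 7.15.
Rank 7 is 10.0 and rank 8 is 10.2.
Interpolate: 10.0 + 0.15·(10.2 − 10.0) = 10.0 + 0.15·0.2 = 10.03.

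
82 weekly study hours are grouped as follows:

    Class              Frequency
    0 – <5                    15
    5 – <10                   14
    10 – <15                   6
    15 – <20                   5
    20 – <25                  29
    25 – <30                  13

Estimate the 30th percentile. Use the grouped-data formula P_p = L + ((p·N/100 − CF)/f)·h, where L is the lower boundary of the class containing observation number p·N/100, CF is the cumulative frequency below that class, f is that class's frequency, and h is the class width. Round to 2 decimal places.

8.43

N = 82; target position k = 30/100 · 82 = 24.6.
Cumulative frequencies: 15, 29, 35, 40, 69, 82.
Observation 24.6 falls in the class 5 – <10.
L = 5, CF = 15, f = 14, h = 5.
P30 = 5 + ((24.6 − 15)/14)·5 = 5 + 3.42857 = 8.42857.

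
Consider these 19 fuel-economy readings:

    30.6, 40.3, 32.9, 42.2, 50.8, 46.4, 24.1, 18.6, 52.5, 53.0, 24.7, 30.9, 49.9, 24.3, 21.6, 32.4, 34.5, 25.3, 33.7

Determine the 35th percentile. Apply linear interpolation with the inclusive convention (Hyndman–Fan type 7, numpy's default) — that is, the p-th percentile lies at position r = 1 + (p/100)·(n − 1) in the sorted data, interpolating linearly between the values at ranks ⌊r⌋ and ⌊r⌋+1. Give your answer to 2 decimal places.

Sorted: 18.6, 21.6, 24.1, 24.3, 24.7, 25.3, 30.6, 30.9, 32.4, 32.9, 33.7, 34.5, 40.3, 42.2, 46.4, 49.9, 50.8, 52.5, 53.0.
n = 19.
r = 1 + (35/100)·(19 − 1) = 1 + 6.3 = 7.3.
Rank 7 is 30.6 and rank 8 is 30.9.
Interpolate: 30.6 + 0.3·(30.9 − 30.6) = 30.6 + 0.3·0.3 = 30.69.

30.69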